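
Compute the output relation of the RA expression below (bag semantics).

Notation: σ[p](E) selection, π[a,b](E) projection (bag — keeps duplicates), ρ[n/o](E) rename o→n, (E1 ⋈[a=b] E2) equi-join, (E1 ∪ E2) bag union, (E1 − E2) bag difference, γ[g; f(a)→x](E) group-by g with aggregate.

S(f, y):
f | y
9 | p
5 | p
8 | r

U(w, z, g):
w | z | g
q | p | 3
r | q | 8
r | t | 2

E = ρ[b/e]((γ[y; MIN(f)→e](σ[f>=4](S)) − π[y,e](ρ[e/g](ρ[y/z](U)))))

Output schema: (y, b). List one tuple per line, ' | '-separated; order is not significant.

Subexpression sizes:
  S → 3
  σ[f>=4](S) → 3
  γ[y; MIN(f)→e](σ[f>=4](S)) → 2
  U → 3
  ρ[y/z](U) → 3
  ρ[e/g](ρ[y/z](U)) → 3
  π[y,e](ρ[e/g](ρ[y/z](U))) → 3
  (γ[y; MIN(f)→e](σ[f>=4](S)) − π[y,e](ρ[e/g](ρ[y/z](U)))) → 2
  ρ[b/e]((γ[y; MIN(f)→e](σ[f>=4](S)) − π[y,e](ρ[e/g](ρ[y/z](U))))) → 2

== RESULT ==
y | b
p | 5
r | 8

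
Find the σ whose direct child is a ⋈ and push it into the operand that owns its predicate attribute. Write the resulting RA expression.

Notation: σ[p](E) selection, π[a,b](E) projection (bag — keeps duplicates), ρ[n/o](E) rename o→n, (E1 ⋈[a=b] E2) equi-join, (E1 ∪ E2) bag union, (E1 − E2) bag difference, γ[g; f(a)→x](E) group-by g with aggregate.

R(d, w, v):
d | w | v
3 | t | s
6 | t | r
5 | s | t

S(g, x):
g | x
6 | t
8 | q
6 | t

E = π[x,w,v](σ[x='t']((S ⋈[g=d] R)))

σ filters on x, owned by the left side.
E' = π[x,w,v]((σ[x='t'](S) ⋈[g=d] R))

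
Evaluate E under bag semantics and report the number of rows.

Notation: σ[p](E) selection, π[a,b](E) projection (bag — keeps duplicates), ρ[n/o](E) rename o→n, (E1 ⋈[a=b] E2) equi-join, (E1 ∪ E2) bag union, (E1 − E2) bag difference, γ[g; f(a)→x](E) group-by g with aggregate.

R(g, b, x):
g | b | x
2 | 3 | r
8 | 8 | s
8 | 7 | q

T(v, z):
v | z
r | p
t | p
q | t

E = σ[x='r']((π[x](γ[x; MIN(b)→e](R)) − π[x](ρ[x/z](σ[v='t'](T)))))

Subexpression sizes:
  R → 3
  γ[x; MIN(b)→e](R) → 3
  π[x](γ[x; MIN(b)→e](R)) → 3
  T → 3
  σ[v='t'](T) → 1
  ρ[x/z](σ[v='t'](T)) → 1
  π[x](ρ[x/z](σ[v='t'](T))) → 1
  (π[x](γ[x; MIN(b)→e](R)) − π[x](ρ[x/z](σ[v='t'](T)))) → 3
  σ[x='r']((π[x](γ[x; MIN(b)→e](R)) − π[x](ρ[x/z](σ[v='t'](T))))) → 1

|E| = 1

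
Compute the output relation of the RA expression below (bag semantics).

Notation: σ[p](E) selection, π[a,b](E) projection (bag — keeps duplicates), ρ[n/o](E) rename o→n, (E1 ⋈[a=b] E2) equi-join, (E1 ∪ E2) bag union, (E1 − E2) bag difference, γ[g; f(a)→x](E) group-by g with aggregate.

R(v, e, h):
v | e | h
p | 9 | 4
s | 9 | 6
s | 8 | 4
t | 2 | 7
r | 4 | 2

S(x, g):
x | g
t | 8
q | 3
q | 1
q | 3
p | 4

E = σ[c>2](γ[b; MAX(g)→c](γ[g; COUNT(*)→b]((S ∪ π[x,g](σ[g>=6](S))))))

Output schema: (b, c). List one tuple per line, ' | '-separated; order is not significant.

Stepwise |·|:
  S → 5
  S → 5
  σ[g>=6](S) → 1
  π[x,g](σ[g>=6](S)) → 1
  (S ∪ π[x,g](σ[g>=6](S))) → 6
  γ[g; COUNT(*)→b]((S ∪ π[x,g](σ[g>=6](S)))) → 4
  γ[b; MAX(g)→c](γ[g; COUNT(*)→b]((S ∪ π[x,g](σ[g>=6](S))))) → 2
  σ[c>2](γ[b; MAX(g)→c](γ[g; COUNT(*)→b]((S ∪ π[x,g](σ[g>=6](S)))))) → 2

== RESULT ==
b | c
1 | 4
2 | 8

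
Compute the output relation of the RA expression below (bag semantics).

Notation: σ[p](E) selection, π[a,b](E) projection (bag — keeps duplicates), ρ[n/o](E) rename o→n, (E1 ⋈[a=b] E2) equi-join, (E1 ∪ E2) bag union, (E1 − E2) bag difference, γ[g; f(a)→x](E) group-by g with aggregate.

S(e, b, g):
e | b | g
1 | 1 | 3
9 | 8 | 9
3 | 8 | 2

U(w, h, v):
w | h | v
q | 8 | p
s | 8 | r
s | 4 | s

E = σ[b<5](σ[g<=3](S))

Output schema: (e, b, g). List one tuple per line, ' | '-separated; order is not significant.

Row counts bottom-up:
  S → 3
  σ[g<=3](S) → 2
  σ[b<5](σ[g<=3](S)) → 1

== RESULT ==
e | b | g
1 | 1 | 3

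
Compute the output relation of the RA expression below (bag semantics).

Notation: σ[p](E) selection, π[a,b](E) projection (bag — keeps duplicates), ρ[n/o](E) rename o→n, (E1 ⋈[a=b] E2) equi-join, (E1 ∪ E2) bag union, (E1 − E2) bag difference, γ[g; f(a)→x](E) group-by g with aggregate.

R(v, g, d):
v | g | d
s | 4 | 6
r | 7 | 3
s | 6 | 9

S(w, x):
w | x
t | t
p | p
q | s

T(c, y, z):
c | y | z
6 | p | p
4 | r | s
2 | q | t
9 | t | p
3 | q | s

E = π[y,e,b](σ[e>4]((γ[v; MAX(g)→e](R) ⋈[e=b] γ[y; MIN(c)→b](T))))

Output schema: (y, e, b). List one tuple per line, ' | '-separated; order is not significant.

Row counts bottom-up:
  R → 3
  γ[v; MAX(g)→e](R) → 2
  T → 5
  γ[y; MIN(c)→b](T) → 4
  (γ[v; MAX(g)→e](R) ⋈[e=b] γ[y; MIN(c)→b](T)) → 1
  σ[e>4]((γ[v; MAX(g)→e](R) ⋈[e=b] γ[y; MIN(c)→b](T))) → 1
  π[y,e,b](σ[e>4]((γ[v; MAX(g)→e](R) ⋈[e=b] γ[y; MIN(c)→b](T)))) → 1

== RESULT ==
y | e | b
p | 6 | 6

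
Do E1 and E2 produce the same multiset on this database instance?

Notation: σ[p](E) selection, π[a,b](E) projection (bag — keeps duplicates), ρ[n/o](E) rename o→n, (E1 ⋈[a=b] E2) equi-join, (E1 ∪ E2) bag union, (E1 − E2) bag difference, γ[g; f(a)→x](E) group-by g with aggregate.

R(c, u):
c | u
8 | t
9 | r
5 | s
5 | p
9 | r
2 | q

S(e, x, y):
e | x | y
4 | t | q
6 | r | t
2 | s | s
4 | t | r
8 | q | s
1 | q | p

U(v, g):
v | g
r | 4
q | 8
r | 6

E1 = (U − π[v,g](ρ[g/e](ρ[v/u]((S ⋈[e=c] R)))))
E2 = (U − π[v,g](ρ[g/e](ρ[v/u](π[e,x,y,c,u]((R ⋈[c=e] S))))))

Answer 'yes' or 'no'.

E1 per-node cardinality:
  U → 3
  S → 6
  R → 6
  (S ⋈[e=c] R) → 2
  ρ[v/u]((S ⋈[e=c] R)) → 2
  ρ[g/e](ρ[v/u]((S ⋈[e=c] R))) → 2
  π[v,g](ρ[g/e](ρ[v/u]((S ⋈[e=c] R)))) → 2
  (U − π[v,g](ρ[g/e](ρ[v/u]((S ⋈[e=c] R))))) → 3
E2 per-node cardinality:
  U → 3
  R → 6
  S → 6
  (R ⋈[c=e] S) → 2
  π[e,x,y,c,u]((R ⋈[c=e] S)) → 2
  ρ[v/u](π[e,x,y,c,u]((R ⋈[c=e] S))) → 2
  ρ[g/e](ρ[v/u](π[e,x,y,c,u]((R ⋈[c=e] S)))) → 2
  π[v,g](ρ[g/e](ρ[v/u](π[e,x,y,c,u]((R ⋈[c=e] S))))) → 2
  (U − π[v,g](ρ[g/e](ρ[v/u](π[e,x,y,c,u]((R ⋈[c=e] S)))))) → 3

E1 and E2 produce the same multiset:
v | g
q | 8
r | 4
r | 6

yes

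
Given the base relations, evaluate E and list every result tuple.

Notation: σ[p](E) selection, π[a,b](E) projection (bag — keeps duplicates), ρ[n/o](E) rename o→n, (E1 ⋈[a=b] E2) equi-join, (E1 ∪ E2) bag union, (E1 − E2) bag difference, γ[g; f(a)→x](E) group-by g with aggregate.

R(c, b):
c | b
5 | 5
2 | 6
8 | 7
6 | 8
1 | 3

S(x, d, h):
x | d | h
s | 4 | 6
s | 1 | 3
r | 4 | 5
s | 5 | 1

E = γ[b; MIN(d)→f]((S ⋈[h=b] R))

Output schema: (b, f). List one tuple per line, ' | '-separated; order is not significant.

Subexpression sizes:
  S → 4
  R → 5
  (S ⋈[h=b] R) → 3
  γ[b; MIN(d)→f]((S ⋈[h=b] R)) → 3

== RESULT ==
b | f
3 | 1
5 | 4
6 | 4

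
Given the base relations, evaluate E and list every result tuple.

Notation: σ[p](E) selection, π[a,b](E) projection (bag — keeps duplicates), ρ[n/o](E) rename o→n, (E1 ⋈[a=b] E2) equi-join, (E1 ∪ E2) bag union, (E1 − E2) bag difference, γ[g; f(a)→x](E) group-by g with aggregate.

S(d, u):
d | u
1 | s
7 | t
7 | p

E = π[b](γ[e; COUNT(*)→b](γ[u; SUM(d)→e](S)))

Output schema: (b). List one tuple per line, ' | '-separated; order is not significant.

Subexpression sizes:
  S → 3
  γ[u; SUM(d)→e](S) → 3
  γ[e; COUNT(*)→b](γ[u; SUM(d)→e](S)) → 2
  π[b](γ[e; COUNT(*)→b](γ[u; SUM(d)→e](S))) → 2

== RESULT ==
b
1
2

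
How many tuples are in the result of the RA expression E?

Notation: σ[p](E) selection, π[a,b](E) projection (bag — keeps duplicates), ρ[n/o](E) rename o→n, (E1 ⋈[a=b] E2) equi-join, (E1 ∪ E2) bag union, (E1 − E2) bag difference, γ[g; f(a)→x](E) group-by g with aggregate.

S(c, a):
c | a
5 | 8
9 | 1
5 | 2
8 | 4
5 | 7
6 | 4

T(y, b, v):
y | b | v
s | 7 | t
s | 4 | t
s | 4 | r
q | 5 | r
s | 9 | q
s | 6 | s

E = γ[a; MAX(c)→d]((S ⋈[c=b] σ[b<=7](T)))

Row counts bottom-up:
  S → 6
  T → 6
  σ[b<=7](T) → 5
  (S ⋈[c=b] σ[b<=7](T)) → 4
  γ[a; MAX(c)→d]((S ⋈[c=b] σ[b<=7](T))) → 4

|E| = 4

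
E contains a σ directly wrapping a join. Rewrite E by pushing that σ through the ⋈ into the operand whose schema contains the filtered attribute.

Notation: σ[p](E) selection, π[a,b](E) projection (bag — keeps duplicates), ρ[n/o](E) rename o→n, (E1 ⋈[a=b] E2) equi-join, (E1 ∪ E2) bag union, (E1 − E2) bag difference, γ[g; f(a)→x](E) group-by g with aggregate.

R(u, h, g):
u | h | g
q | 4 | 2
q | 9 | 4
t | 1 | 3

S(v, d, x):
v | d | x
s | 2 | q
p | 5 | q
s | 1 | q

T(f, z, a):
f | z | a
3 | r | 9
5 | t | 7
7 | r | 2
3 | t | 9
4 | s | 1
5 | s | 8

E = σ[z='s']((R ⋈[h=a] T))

σ filters on z, owned by the right side.
E' = (R ⋈[h=a] σ[z='s'](T))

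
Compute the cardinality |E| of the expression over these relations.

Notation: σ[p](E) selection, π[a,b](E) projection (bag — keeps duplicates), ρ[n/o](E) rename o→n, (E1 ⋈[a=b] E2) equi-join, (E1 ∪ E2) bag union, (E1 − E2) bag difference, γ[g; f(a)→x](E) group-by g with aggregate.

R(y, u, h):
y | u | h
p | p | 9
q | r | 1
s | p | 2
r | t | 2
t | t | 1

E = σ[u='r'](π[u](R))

Per-node cardinality:
  R → 5
  π[u](R) → 5
  σ[u='r'](π[u](R)) → 1

|E| = 1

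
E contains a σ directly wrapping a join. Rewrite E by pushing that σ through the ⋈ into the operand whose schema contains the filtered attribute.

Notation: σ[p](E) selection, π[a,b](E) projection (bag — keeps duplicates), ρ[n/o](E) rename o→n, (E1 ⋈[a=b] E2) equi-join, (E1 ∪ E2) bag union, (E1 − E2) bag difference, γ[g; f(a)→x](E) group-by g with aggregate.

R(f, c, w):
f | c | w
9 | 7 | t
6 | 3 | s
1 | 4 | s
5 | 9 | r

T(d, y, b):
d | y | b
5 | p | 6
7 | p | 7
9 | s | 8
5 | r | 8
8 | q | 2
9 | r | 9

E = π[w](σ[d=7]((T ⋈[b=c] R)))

σ filters on d, owned by the left side.
E' = π[w]((σ[d=7](T) ⋈[b=c] R))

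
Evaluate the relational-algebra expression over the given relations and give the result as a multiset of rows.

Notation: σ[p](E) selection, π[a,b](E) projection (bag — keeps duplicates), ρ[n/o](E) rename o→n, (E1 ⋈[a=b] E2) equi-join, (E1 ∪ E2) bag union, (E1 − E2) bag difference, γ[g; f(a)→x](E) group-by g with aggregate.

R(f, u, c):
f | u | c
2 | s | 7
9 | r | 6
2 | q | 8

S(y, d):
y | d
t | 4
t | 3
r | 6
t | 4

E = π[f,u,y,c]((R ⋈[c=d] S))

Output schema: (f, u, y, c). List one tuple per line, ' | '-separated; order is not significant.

Subexpression sizes:
  R → 3
  S → 4
  (R ⋈[c=d] S) → 1
  π[f,u,y,c]((R ⋈[c=d] S)) → 1

== RESULT ==
f | u | y | c
9 | r | r | 6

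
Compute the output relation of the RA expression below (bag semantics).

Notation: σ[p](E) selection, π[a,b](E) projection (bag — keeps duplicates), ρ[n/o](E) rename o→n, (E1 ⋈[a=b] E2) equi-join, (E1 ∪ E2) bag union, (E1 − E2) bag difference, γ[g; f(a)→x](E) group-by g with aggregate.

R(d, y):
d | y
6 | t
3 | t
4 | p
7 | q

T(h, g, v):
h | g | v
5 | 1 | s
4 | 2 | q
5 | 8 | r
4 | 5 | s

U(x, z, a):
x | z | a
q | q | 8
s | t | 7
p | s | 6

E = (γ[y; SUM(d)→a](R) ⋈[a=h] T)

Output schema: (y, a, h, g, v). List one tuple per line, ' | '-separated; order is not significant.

Subexpression sizes:
  R → 4
  γ[y; SUM(d)→a](R) → 3
  T → 4
  (γ[y; SUM(d)→a](R) ⋈[a=h] T) → 2

== RESULT ==
y | a | h | g | v
p | 4 | 4 | 2 | q
p | 4 | 4 | 5 | s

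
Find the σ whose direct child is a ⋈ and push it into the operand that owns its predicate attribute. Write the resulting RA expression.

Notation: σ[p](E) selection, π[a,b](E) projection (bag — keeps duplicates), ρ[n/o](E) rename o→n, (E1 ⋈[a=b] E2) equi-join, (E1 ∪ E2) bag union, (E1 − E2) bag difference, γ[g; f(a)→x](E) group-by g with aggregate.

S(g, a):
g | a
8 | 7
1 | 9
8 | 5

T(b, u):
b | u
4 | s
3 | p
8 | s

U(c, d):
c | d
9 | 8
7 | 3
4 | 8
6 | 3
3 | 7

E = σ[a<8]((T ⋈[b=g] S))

σ filters on a, owned by the right side.
E' = (T ⋈[b=g] σ[a<8](S))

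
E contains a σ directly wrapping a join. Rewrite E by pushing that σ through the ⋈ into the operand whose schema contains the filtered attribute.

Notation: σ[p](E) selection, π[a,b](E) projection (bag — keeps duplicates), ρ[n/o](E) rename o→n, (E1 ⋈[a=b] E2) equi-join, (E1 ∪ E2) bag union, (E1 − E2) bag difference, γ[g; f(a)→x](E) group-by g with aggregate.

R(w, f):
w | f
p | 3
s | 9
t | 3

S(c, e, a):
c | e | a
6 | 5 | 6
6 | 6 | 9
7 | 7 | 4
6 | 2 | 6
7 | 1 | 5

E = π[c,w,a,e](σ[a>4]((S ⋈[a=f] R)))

σ filters on a, owned by the left side.
E' = π[c,w,a,e]((σ[a>4](S) ⋈[a=f] R))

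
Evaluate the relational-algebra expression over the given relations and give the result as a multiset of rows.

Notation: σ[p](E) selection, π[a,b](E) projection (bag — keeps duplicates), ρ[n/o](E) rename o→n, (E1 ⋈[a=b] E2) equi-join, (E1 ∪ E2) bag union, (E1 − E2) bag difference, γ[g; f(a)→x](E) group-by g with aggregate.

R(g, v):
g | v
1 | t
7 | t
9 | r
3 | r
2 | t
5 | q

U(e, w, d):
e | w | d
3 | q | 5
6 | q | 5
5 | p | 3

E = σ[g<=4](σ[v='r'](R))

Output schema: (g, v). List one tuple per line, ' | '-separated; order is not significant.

Per-node cardinality:
  R → 6
  σ[v='r'](R) → 2
  σ[g<=4](σ[v='r'](R)) → 1

== RESULT ==
g | v
3 | r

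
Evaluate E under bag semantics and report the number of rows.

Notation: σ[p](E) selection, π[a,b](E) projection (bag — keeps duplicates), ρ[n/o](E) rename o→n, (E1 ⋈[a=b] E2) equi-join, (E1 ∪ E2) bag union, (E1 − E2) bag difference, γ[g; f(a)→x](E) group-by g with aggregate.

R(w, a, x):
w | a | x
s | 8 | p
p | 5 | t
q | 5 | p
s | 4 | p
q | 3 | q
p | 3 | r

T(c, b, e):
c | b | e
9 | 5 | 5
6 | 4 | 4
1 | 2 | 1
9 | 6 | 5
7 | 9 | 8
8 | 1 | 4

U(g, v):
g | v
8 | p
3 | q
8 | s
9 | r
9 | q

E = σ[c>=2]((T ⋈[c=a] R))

Row counts bottom-up:
  T → 6
  R → 6
  (T ⋈[c=a] R) → 1
  σ[c>=2]((T ⋈[c=a] R)) → 1

|E| = 1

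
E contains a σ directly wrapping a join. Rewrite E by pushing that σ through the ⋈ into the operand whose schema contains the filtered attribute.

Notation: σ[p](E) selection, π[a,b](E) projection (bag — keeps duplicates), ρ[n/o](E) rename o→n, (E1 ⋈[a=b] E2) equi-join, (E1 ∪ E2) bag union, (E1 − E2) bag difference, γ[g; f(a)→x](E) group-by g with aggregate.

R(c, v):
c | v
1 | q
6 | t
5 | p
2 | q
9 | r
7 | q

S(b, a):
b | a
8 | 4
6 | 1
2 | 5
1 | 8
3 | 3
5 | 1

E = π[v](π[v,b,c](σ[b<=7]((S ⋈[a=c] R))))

σ filters on b, owned by the left side.
E' = π[v](π[v,b,c]((σ[b<=7](S) ⋈[a=c] R)))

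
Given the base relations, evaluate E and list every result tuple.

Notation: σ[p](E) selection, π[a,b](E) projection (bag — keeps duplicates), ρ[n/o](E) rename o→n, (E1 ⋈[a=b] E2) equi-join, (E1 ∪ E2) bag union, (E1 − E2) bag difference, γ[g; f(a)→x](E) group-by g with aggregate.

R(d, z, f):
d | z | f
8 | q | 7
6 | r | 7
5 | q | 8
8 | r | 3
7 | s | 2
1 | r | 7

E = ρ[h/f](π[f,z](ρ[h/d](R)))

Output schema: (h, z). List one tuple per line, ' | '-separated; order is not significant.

Stepwise |·|:
  R → 6
  ρ[h/d](R) → 6
  π[f,z](ρ[h/d](R)) → 6
  ρ[h/f](π[f,z](ρ[h/d](R))) → 6

== RESULT ==
h | z
2 | s
3 | r
7 | q
7 | r
7 | r
8 | q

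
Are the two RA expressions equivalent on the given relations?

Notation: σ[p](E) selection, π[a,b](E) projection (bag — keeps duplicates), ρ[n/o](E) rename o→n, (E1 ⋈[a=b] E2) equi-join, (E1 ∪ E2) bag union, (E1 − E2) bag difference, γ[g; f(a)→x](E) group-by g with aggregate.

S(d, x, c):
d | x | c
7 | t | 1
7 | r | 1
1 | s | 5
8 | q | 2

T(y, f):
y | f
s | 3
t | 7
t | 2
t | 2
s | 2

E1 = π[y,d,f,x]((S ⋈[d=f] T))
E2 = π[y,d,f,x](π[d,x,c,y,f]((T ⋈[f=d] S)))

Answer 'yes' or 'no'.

E1 per-node cardinality:
  S → 4
  T → 5
  (S ⋈[d=f] T) → 2
  π[y,d,f,x]((S ⋈[d=f] T)) → 2
E2 per-node cardinality:
  T → 5
  S → 4
  (T ⋈[f=d] S) → 2
  π[d,x,c,y,f]((T ⋈[f=d] S)) → 2
  π[y,d,f,x](π[d,x,c,y,f]((T ⋈[f=d] S))) → 2

E1 and E2 produce the same multiset:
y | d | f | x
t | 7 | 7 | r
t | 7 | 7 | t

yes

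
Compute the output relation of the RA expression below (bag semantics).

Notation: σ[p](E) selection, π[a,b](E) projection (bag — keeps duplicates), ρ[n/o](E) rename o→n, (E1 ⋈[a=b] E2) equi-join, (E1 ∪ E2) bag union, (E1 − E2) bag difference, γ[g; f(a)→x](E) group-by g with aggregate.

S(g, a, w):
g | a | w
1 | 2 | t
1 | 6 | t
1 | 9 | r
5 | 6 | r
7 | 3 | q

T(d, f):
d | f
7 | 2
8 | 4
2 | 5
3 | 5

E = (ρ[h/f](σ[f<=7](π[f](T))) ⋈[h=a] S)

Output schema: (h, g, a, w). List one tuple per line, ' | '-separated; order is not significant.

Per-node cardinality:
  T → 4
  π[f](T) → 4
  σ[f<=7](π[f](T)) → 4
  ρ[h/f](σ[f<=7](π[f](T))) → 4
  S → 5
  (ρ[h/f](σ[f<=7](π[f](T))) ⋈[h=a] S) → 1

== RESULT ==
h | g | a | w
2 | 1 | 2 | t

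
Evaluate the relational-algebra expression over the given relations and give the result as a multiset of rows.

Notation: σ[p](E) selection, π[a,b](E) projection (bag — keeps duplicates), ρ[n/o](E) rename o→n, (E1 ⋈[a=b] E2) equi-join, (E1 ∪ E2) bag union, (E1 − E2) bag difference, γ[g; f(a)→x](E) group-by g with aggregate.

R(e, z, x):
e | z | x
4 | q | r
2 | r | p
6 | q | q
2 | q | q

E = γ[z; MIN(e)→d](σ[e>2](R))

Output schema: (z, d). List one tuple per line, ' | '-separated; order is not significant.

Stepwise |·|:
  R → 4
  σ[e>2](R) → 2
  γ[z; MIN(e)→d](σ[e>2](R)) → 1

== RESULT ==
z | d
q | 4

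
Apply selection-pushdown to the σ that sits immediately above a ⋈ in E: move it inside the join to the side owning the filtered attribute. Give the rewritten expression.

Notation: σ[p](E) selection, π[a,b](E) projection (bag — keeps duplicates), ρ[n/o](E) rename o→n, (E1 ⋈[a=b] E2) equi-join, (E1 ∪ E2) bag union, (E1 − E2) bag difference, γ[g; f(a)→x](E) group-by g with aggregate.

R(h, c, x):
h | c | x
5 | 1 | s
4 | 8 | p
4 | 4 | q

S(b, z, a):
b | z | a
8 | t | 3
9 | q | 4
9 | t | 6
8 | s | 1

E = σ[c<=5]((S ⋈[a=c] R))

σ filters on c, owned by the right side.
E' = (S ⋈[a=c] σ[c<=5](R))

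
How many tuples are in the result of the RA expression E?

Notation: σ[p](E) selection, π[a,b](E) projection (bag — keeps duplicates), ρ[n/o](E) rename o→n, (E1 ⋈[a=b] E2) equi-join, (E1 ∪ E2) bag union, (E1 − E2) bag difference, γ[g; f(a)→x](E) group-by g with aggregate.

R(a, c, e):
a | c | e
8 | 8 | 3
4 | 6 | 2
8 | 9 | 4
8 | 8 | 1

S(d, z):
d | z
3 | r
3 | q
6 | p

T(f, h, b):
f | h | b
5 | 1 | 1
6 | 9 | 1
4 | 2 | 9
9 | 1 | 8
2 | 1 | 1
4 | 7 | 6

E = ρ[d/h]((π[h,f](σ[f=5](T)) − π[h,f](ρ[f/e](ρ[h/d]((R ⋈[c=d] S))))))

Subexpression sizes:
  T → 6
  σ[f=5](T) → 1
  π[h,f](σ[f=5](T)) → 1
  R → 4
  S → 3
  (R ⋈[c=d] S) → 1
  ρ[h/d]((R ⋈[c=d] S)) → 1
  ρ[f/e](ρ[h/d]((R ⋈[c=d] S))) → 1
  π[h,f](ρ[f/e](ρ[h/d]((R ⋈[c=d] S)))) → 1
  (π[h,f](σ[f=5](T)) − π[h,f](ρ[f/e](ρ[h/d]((R ⋈[c=d] S))))) → 1
  ρ[d/h]((π[h,f](σ[f=5](T)) − π[h,f](ρ[f/e](ρ[h/d]((R ⋈[c=d] S)))))) → 1

|E| = 1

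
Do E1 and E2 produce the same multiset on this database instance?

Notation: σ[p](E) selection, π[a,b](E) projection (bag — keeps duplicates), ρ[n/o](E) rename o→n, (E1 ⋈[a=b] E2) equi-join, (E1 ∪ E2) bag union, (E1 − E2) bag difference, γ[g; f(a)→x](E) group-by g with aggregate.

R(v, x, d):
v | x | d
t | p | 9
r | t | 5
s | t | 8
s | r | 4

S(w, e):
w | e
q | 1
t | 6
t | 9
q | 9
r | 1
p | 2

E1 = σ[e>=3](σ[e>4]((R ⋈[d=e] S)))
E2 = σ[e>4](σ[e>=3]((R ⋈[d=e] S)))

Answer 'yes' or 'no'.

E1 row counts bottom-up:
  R → 4
  S → 6
  (R ⋈[d=e] S) → 2
  σ[e>4]((R ⋈[d=e] S)) → 2
  σ[e>=3](σ[e>4]((R ⋈[d=e] S))) → 2
E2 row counts bottom-up:
  R → 4
  S → 6
  (R ⋈[d=e] S) → 2
  σ[e>=3]((R ⋈[d=e] S)) → 2
  σ[e>4](σ[e>=3]((R ⋈[d=e] S))) → 2

E1 and E2 produce the same multiset:
v | x | d | w | e
t | p | 9 | q | 9
t | p | 9 | t | 9

yes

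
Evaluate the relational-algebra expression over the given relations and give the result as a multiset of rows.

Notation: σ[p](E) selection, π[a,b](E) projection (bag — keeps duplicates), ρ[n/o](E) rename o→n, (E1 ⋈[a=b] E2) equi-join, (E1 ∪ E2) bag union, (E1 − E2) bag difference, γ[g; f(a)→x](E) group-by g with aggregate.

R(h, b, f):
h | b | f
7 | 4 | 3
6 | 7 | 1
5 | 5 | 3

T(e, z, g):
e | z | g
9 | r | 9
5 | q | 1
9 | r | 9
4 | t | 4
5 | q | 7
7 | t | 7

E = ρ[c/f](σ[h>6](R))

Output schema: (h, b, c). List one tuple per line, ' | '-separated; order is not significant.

Row counts bottom-up:
  R → 3
  σ[h>6](R) → 1
  ρ[c/f](σ[h>6](R)) → 1

== RESULT ==
h | b | c
7 | 4 | 3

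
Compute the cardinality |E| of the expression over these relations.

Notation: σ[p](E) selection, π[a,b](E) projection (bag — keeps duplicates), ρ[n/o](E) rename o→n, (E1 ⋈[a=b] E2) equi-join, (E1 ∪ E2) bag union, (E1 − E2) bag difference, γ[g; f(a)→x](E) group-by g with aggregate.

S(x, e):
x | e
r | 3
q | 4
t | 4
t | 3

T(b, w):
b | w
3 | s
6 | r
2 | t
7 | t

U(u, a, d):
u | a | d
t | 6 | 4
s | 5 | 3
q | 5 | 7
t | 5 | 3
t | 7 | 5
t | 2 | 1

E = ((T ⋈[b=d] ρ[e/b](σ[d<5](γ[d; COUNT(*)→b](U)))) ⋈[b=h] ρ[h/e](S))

Per-node cardinality:
  T → 4
  U → 6
  γ[d; COUNT(*)→b](U) → 5
  σ[d<5](γ[d; COUNT(*)→b](U)) → 3
  ρ[e/b](σ[d<5](γ[d; COUNT(*)→b](U))) → 3
  (T ⋈[b=d] ρ[e/b](σ[d<5](γ[d; COUNT(*)→b](U)))) → 1
  S → 4
  ρ[h/e](S) → 4
  ((T ⋈[b=d] ρ[e/b](σ[d<5](γ[d; COUNT(*)→b](U)))) ⋈[b=h] ρ[h/e](S)) → 2

|E| = 2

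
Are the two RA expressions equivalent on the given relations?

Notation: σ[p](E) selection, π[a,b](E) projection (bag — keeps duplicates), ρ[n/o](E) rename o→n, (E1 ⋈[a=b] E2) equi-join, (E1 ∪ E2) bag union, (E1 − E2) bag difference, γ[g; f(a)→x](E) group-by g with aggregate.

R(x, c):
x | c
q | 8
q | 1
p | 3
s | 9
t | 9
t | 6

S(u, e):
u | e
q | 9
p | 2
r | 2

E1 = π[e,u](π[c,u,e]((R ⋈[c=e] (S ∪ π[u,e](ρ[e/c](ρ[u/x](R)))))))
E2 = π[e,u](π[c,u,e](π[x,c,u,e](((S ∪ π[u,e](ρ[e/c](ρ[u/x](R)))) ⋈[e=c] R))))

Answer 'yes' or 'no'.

E1 row counts bottom-up:
  R → 6
  S → 3
  R → 6
  ρ[u/x](R) → 6
  ρ[e/c](ρ[u/x](R)) → 6
  π[u,e](ρ[e/c](ρ[u/x](R))) → 6
  (S ∪ π[u,e](ρ[e/c](ρ[u/x](R)))) → 9
  (R ⋈[c=e] (S ∪ π[u,e](ρ[e/c](ρ[u/x](R))))) → 10
  π[c,u,e]((R ⋈[c=e] (S ∪ π[u,e](ρ[e/c](ρ[u/x](R)))))) → 10
  π[e,u](π[c,u,e]((R ⋈[c=e] (S ∪ π[u,e](ρ[e/c](ρ[u/x](R))))))) → 10
E2 row counts bottom-up:
  S → 3
  R → 6
  ρ[u/x](R) → 6
  ρ[e/c](ρ[u/x](R)) → 6
  π[u,e](ρ[e/c](ρ[u/x](R))) → 6
  (S ∪ π[u,e](ρ[e/c](ρ[u/x](R)))) → 9
  R → 6
  ((S ∪ π[u,e](ρ[e/c](ρ[u/x](R)))) ⋈[e=c] R) → 10
  π[x,c,u,e](((S ∪ π[u,e](ρ[e/c](ρ[u/x](R)))) ⋈[e=c] R)) → 10
  π[c,u,e](π[x,c,u,e](((S ∪ π[u,e](ρ[e/c](ρ[u/x](R)))) ⋈[e=c] R))) → 10
  π[e,u](π[c,u,e](π[x,c,u,e](((S ∪ π[u,e](ρ[e/c](ρ[u/x](R)))) ⋈[e=c] R)))) → 10

E1 and E2 produce the same multiset:
e | u
1 | q
3 | p
6 | t
8 | q
9 | q
9 | q
9 | s
9 | s
9 | t
9 | t

yes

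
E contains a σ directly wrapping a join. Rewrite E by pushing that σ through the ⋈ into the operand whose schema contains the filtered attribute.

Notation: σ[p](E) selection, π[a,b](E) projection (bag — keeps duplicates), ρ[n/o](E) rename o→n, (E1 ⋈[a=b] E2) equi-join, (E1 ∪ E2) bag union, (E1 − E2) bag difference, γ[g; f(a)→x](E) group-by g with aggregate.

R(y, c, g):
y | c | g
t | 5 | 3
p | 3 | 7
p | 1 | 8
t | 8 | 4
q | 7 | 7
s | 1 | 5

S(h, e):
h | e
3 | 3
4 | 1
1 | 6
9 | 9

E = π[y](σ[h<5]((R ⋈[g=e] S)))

σ filters on h, owned by the right side.
E' = π[y]((R ⋈[g=e] σ[h<5](S)))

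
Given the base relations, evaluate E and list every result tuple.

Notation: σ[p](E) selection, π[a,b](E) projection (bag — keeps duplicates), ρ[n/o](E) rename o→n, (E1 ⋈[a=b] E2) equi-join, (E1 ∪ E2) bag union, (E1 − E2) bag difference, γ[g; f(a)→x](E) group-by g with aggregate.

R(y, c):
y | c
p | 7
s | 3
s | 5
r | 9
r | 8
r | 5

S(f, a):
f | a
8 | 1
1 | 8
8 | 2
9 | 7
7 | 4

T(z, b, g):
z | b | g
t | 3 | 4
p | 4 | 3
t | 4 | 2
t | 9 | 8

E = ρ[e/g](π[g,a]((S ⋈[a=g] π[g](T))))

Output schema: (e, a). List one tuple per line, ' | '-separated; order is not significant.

Stepwise |·|:
  S → 5
  T → 4
  π[g](T) → 4
  (S ⋈[a=g] π[g](T)) → 3
  π[g,a]((S ⋈[a=g] π[g](T))) → 3
  ρ[e/g](π[g,a]((S ⋈[a=g] π[g](T)))) → 3

== RESULT ==
e | a
2 | 2
4 | 4
8 | 8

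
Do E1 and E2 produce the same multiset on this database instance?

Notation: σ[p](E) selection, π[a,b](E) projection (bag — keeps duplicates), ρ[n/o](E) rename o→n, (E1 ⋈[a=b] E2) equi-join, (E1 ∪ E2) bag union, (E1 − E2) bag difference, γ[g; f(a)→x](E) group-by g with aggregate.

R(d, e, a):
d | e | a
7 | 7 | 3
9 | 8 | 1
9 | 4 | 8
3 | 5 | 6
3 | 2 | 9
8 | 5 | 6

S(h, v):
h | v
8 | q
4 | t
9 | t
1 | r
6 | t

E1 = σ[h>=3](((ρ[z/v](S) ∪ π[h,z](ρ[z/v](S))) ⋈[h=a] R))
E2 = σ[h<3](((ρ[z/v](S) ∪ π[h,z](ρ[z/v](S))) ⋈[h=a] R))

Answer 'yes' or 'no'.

E1 row counts bottom-up:
  S → 5
  ρ[z/v](S) → 5
  S → 5
  ρ[z/v](S) → 5
  π[h,z](ρ[z/v](S)) → 5
  (ρ[z/v](S) ∪ π[h,z](ρ[z/v](S))) → 10
  R → 6
  ((ρ[z/v](S) ∪ π[h,z](ρ[z/v](S))) ⋈[h=a] R) → 10
  σ[h>=3](((ρ[z/v](S) ∪ π[h,z](ρ[z/v](S))) ⋈[h=a] R)) → 8
E2 row counts bottom-up:
  S → 5
  ρ[z/v](S) → 5
  S → 5
  ρ[z/v](S) → 5
  π[h,z](ρ[z/v](S)) → 5
  (ρ[z/v](S) ∪ π[h,z](ρ[z/v](S))) → 10
  R → 6
  ((ρ[z/v](S) ∪ π[h,z](ρ[z/v](S))) ⋈[h=a] R) → 10
  σ[h<3](((ρ[z/v](S) ∪ π[h,z](ρ[z/v](S))) ⋈[h=a] R)) → 2

E1 result:
h | z | d | e | a
6 | t | 3 | 5 | 6
6 | t | 3 | 5 | 6
6 | t | 8 | 5 | 6
6 | t | 8 | 5 | 6
8 | q | 9 | 4 | 8
8 | q | 9 | 4 | 8
9 | t | 3 | 2 | 9
9 | t | 3 | 2 | 9
E2 result:
h | z | d | e | a
1 | r | 9 | 8 | 1
1 | r | 9 | 8 | 1
Witness: (1, 'r', 9, 8, 1) appears 0× in E1 but 2× in E2.

no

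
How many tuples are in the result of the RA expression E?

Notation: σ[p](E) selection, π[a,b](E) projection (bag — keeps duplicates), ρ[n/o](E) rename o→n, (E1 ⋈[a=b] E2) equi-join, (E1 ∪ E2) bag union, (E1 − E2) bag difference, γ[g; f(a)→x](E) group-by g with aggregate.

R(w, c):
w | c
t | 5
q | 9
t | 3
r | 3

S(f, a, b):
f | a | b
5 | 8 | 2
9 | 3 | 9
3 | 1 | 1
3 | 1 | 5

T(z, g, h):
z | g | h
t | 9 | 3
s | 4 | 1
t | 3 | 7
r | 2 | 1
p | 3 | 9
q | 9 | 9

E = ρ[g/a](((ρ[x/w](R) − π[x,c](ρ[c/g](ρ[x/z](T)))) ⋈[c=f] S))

Subexpression sizes:
  R → 4
  ρ[x/w](R) → 4
  T → 6
  ρ[x/z](T) → 6
  ρ[c/g](ρ[x/z](T)) → 6
  π[x,c](ρ[c/g](ρ[x/z](T))) → 6
  (ρ[x/w](R) − π[x,c](ρ[c/g](ρ[x/z](T)))) → 2
  S → 4
  ((ρ[x/w](R) − π[x,c](ρ[c/g](ρ[x/z](T)))) ⋈[c=f] S) → 3
  ρ[g/a](((ρ[x/w](R) − π[x,c](ρ[c/g](ρ[x/z](T)))) ⋈[c=f] S)) → 3

|E| = 3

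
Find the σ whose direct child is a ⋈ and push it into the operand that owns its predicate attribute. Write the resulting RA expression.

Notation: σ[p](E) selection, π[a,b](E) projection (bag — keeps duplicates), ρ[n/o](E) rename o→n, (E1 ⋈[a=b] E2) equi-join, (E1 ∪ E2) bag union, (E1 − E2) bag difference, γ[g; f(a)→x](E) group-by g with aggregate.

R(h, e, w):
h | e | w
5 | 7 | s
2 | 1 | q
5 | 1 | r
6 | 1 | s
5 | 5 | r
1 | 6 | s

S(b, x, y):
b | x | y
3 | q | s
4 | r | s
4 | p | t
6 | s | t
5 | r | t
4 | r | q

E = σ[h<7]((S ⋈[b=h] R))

σ filters on h, owned by the right side.
E' = (S ⋈[b=h] σ[h<7](R))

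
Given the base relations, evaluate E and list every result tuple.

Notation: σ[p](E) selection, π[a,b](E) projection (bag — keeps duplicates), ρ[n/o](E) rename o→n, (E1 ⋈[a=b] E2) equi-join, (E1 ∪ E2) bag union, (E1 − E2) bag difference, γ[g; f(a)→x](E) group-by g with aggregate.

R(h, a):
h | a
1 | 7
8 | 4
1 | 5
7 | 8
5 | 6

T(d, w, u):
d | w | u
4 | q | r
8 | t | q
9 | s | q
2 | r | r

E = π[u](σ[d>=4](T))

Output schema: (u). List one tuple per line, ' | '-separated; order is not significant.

Row counts bottom-up:
  T → 4
  σ[d>=4](T) → 3
  π[u](σ[d>=4](T)) → 3

== RESULT ==
u
q
q
r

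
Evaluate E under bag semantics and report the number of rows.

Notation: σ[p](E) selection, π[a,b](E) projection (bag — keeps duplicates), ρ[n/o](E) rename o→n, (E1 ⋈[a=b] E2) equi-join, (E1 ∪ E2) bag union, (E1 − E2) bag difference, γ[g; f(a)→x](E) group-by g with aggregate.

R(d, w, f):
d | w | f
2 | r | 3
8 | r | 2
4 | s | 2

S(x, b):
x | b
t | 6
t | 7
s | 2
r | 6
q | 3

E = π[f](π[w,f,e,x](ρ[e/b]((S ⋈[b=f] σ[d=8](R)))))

Row counts bottom-up:
  S → 5
  R → 3
  σ[d=8](R) → 1
  (S ⋈[b=f] σ[d=8](R)) → 1
  ρ[e/b]((S ⋈[b=f] σ[d=8](R))) → 1
  π[w,f,e,x](ρ[e/b]((S ⋈[b=f] σ[d=8](R)))) → 1
  π[f](π[w,f,e,x](ρ[e/b]((S ⋈[b=f] σ[d=8](R))))) → 1

|E| = 1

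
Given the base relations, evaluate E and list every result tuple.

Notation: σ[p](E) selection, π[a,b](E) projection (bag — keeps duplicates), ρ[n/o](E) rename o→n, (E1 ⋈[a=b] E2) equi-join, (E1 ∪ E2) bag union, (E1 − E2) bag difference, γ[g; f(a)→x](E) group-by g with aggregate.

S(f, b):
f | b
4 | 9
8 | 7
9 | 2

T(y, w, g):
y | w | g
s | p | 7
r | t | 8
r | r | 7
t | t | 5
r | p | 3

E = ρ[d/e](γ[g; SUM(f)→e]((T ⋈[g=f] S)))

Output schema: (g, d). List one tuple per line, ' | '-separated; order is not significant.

Subexpression sizes:
  T → 5
  S → 3
  (T ⋈[g=f] S) → 1
  γ[g; SUM(f)→e]((T ⋈[g=f] S)) → 1
  ρ[d/e](γ[g; SUM(f)→e]((T ⋈[g=f] S))) → 1

== RESULT ==
g | d
8 | 8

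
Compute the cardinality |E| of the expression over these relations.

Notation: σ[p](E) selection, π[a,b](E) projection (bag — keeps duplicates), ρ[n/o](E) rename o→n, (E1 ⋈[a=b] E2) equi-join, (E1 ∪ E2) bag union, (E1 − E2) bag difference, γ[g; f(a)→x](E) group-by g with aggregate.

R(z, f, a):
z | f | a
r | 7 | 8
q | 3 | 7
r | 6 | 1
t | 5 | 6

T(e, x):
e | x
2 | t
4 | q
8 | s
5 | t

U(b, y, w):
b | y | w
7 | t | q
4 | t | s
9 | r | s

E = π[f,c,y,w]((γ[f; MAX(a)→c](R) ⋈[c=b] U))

Per-node cardinality:
  R → 4
  γ[f; MAX(a)→c](R) → 4
  U → 3
  (γ[f; MAX(a)→c](R) ⋈[c=b] U) → 1
  π[f,c,y,w]((γ[f; MAX(a)→c](R) ⋈[c=b] U)) → 1

|E| = 1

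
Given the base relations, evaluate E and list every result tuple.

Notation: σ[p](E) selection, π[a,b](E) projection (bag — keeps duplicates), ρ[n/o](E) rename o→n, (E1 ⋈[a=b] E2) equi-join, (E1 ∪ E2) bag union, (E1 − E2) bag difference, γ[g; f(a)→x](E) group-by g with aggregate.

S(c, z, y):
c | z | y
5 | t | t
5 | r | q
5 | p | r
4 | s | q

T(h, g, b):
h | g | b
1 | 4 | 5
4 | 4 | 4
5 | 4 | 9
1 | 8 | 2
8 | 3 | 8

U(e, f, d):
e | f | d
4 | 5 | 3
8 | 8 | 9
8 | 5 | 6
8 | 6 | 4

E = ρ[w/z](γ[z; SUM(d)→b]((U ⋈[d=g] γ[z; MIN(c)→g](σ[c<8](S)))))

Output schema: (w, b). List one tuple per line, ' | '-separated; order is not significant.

Stepwise |·|:
  U → 4
  S → 4
  σ[c<8](S) → 4
  γ[z; MIN(c)→g](σ[c<8](S)) → 4
  (U ⋈[d=g] γ[z; MIN(c)→g](σ[c<8](S))) → 1
  γ[z; SUM(d)→b]((U ⋈[d=g] γ[z; MIN(c)→g](σ[c<8](S)))) → 1
  ρ[w/z](γ[z; SUM(d)→b]((U ⋈[d=g] γ[z; MIN(c)→g](σ[c<8](S))))) → 1

== RESULT ==
w | b
s | 4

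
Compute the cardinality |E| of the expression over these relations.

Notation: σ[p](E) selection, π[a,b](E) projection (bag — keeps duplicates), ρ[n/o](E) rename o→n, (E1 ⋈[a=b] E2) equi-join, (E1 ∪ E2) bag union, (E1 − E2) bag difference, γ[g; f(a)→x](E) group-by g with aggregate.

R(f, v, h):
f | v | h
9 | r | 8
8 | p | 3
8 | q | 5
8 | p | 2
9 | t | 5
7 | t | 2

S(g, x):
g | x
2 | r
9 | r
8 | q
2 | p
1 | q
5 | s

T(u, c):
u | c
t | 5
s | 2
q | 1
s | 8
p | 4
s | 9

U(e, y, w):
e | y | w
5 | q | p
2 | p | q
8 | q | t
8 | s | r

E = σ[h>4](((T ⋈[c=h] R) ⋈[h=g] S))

Per-node cardinality:
  T → 6
  R → 6
  (T ⋈[c=h] R) → 5
  S → 6
  ((T ⋈[c=h] R) ⋈[h=g] S) → 7
  σ[h>4](((T ⋈[c=h] R) ⋈[h=g] S)) → 3

|E| = 3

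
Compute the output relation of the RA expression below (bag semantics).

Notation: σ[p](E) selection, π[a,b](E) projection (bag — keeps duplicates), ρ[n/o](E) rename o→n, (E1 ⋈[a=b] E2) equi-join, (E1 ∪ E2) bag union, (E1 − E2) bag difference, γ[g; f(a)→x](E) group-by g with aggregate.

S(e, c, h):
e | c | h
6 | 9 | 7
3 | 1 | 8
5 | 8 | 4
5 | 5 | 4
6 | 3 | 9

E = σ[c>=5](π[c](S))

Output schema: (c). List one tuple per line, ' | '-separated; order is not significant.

Subexpression sizes:
  S → 5
  π[c](S) → 5
  σ[c>=5](π[c](S)) → 3

== RESULT ==
c
5
8
9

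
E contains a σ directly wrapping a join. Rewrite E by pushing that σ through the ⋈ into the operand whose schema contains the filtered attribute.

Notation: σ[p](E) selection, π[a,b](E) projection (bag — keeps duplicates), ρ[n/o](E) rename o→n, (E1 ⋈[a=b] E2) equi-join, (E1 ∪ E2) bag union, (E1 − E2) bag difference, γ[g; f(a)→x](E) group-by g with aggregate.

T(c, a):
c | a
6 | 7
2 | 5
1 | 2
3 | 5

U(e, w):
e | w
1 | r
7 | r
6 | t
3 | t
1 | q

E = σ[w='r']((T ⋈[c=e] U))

σ filters on w, owned by the right side.
E' = (T ⋈[c=e] σ[w='r'](U))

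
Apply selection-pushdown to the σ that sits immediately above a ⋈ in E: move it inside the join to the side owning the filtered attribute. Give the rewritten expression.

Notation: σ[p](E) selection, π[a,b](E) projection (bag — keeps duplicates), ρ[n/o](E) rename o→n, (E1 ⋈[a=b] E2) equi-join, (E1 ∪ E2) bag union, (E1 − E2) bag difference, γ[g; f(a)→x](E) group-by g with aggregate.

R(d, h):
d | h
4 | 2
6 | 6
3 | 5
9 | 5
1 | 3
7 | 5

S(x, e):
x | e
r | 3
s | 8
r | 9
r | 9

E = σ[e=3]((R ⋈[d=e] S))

σ filters on e, owned by the right side.
E' = (R ⋈[d=e] σ[e=3](S))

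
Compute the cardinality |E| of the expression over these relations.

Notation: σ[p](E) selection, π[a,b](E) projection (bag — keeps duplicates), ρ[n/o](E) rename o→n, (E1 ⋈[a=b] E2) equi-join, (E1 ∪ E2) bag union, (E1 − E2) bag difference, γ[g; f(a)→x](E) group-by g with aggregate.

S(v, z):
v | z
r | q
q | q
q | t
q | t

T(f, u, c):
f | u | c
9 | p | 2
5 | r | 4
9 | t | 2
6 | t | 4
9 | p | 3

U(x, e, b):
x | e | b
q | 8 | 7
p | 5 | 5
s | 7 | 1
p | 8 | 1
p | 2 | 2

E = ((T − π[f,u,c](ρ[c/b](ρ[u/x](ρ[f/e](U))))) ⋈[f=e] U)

Subexpression sizes:
  T → 5
  U → 5
  ρ[f/e](U) → 5
  ρ[u/x](ρ[f/e](U)) → 5
  ρ[c/b](ρ[u/x](ρ[f/e](U))) → 5
  π[f,u,c](ρ[c/b](ρ[u/x](ρ[f/e](U)))) → 5
  (T − π[f,u,c](ρ[c/b](ρ[u/x](ρ[f/e](U))))) → 5
  U → 5
  ((T − π[f,u,c](ρ[c/b](ρ[u/x](ρ[f/e](U))))) ⋈[f=e] U) → 1

|E| = 1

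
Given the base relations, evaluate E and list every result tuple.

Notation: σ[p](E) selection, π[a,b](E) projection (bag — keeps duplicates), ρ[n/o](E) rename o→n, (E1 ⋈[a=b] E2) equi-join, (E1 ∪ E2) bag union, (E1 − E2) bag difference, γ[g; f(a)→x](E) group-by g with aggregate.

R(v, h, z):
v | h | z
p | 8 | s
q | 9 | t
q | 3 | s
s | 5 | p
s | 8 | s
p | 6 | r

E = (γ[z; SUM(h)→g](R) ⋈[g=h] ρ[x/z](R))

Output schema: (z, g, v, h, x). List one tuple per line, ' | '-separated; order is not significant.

Per-node cardinality:
  R → 6
  γ[z; SUM(h)→g](R) → 4
  R → 6
  ρ[x/z](R) → 6
  (γ[z; SUM(h)→g](R) ⋈[g=h] ρ[x/z](R)) → 3

== RESULT ==
z | g | v | h | x
p | 5 | s | 5 | p
r | 6 | p | 6 | r
t | 9 | q | 9 | t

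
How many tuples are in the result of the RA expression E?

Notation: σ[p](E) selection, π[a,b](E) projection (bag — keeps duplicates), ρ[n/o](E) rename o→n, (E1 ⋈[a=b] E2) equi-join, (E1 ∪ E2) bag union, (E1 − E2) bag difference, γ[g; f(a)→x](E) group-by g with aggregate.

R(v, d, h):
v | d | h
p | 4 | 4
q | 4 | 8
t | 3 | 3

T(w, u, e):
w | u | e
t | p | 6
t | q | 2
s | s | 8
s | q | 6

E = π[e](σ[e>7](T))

Per-node cardinality:
  T → 4
  σ[e>7](T) → 1
  π[e](σ[e>7](T)) → 1

|E| = 1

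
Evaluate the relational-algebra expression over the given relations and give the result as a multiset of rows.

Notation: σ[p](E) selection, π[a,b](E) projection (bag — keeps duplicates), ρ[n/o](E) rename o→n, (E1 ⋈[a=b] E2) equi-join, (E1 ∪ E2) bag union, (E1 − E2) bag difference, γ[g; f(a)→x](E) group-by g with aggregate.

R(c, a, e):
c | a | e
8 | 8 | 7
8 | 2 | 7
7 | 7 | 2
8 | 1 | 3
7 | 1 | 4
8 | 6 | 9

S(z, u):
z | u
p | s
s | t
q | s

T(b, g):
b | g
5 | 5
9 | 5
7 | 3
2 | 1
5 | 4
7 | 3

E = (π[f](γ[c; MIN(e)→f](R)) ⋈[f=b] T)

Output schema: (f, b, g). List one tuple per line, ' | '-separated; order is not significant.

Stepwise |·|:
  R → 6
  γ[c; MIN(e)→f](R) → 2
  π[f](γ[c; MIN(e)→f](R)) → 2
  T → 6
  (π[f](γ[c; MIN(e)→f](R)) ⋈[f=b] T) → 1

== RESULT ==
f | b | g
2 | 2 | 1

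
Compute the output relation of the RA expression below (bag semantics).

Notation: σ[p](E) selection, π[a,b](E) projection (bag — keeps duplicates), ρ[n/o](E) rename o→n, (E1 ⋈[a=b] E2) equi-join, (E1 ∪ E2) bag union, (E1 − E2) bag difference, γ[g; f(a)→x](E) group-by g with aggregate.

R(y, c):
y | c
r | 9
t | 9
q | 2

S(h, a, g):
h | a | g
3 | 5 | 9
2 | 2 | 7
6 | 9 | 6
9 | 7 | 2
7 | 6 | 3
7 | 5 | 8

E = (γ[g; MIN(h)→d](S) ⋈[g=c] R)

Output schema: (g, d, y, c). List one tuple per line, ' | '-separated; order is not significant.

Per-node cardinality:
  S → 6
  γ[g; MIN(h)→d](S) → 6
  R → 3
  (γ[g; MIN(h)→d](S) ⋈[g=c] R) → 3

== RESULT ==
g | d | y | c
2 | 9 | q | 2
9 | 3 | r | 9
9 | 3 | t | 9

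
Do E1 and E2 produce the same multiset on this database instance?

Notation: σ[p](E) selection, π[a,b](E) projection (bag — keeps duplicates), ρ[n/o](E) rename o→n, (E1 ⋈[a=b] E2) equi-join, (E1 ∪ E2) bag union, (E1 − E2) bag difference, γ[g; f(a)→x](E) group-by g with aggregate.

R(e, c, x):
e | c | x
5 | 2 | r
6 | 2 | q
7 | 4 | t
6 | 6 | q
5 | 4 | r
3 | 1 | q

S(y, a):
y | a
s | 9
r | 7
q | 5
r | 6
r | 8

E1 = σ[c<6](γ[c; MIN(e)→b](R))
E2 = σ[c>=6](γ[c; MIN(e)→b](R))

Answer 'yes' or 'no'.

E1 stepwise |·|:
  R → 6
  γ[c; MIN(e)→b](R) → 4
  σ[c<6](γ[c; MIN(e)→b](R)) → 3
E2 stepwise |·|:
  R → 6
  γ[c; MIN(e)→b](R) → 4
  σ[c>=6](γ[c; MIN(e)→b](R)) → 1

E1 result:
c | b
1 | 3
2 | 5
4 | 5
E2 result:
c | b
6 | 6
Witness: (6, 6) appears 0× in E1 but 1× in E2.

no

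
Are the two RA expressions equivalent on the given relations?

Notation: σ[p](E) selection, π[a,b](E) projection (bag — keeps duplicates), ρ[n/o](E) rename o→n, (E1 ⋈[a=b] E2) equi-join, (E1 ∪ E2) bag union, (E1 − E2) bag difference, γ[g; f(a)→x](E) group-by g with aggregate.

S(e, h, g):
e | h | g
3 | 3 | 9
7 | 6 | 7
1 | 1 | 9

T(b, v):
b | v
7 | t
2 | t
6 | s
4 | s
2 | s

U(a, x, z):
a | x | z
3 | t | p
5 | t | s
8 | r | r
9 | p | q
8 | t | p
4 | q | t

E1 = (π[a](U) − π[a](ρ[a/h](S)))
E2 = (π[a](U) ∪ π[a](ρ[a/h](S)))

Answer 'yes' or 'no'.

E1 row counts bottom-up:
  U → 6
  π[a](U) → 6
  S → 3
  ρ[a/h](S) → 3
  π[a](ρ[a/h](S)) → 3
  (π[a](U) − π[a](ρ[a/h](S))) → 5
E2 row counts bottom-up:
  U → 6
  π[a](U) → 6
  S → 3
  ρ[a/h](S) → 3
  π[a](ρ[a/h](S)) → 3
  (π[a](U) ∪ π[a](ρ[a/h](S))) → 9

E1 result:
a
4
5
8
8
9
E2 result:
a
1
3
3
4
5
6
8
8
9
Witness: (6,) appears 0× in E1 but 1× in E2.

no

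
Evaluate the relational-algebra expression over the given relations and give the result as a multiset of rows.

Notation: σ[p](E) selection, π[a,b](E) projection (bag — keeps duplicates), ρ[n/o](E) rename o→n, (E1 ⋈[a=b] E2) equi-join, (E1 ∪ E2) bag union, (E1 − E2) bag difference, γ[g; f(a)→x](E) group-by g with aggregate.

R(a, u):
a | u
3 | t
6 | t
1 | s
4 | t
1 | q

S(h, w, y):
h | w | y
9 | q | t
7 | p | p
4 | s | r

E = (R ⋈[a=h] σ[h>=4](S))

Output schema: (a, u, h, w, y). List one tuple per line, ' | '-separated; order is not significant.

Row counts bottom-up:
  R → 5
  S → 3
  σ[h>=4](S) → 3
  (R ⋈[a=h] σ[h>=4](S)) → 1

== RESULT ==
a | u | h | w | y
4 | t | 4 | s | r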